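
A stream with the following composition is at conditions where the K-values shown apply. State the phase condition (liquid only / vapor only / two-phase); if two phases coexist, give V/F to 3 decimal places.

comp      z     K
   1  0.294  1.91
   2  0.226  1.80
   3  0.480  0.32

ΣzᵢKᵢ = 1.122; Σzᵢ/Kᵢ = 1.779.
Both exceed 1, so a two-phase solution exists.
Rachford–Rice: g(ψ) = Σ zᵢ(Kᵢ−1)/(1+ψ(Kᵢ−1)) = 0.
Newton iteration, ψ⁰ = 0.5:
  ψ = 0.500: g = -0.1815, g' = -0.698 → ψ = 0.240
  ψ = 0.240: g = -0.0188, g' = -0.583 → ψ = 0.208
Converged at ψ = 0.208.

two-phase, V/F = 0.208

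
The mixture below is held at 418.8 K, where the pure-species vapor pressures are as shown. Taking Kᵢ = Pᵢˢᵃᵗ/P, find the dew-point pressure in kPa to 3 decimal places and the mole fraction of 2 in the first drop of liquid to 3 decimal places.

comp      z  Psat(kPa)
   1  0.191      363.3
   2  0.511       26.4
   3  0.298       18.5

At the dew point ψ → 1, so Σzᵢ/Kᵢ = 1 with Kᵢ = Pᵢˢᵃᵗ/P ⇒ 1/P = Σzᵢ/Pᵢˢᵃᵗ.
1/P = 0.191/363.3 + 0.511/26.4 + 0.298/18.5 = 0.035990 ⇒ P = 27.786 kPa
xᵢ = zᵢP/Pᵢˢᵃᵗ ⇒ x_2 = 0.511·27.786/26.4 = 0.538

Pdew = 27.786 kPa, x_2 = 0.538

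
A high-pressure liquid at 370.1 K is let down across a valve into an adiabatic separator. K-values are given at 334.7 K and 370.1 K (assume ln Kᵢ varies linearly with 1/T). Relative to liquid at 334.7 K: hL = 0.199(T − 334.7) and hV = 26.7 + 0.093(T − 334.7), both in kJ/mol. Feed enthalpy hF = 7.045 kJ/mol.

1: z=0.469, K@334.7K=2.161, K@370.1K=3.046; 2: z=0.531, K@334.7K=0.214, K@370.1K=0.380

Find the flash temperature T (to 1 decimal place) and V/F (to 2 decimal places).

Adiabatic flash: solve Rachford–Rice at each trial T, then check hF = ψ·hV(T) + (1−ψ)·hL(T).
  T = 334.7 K: K = (2.161, 0.214), RR gives ψ = 0.139, H_out = 3.720 kJ/mol
  T = 370.1 K: K = (3.046, 0.380), RR gives ψ = 0.497, H_out = 18.448 kJ/mol
  T = 352.4 K: K = (2.588, 0.289), RR gives ψ = 0.326, H_out = 11.603 kJ/mol
  T = 343.5 K: K = (2.369, 0.250), RR gives ψ = 0.237, H_out = 7.861 kJ/mol
  T = 339.1 K: K = (2.264, 0.231), RR gives ψ = 0.190, H_out = 5.861 kJ/mol
  T = 341.3 K: K = (2.316, 0.240), RR gives ψ = 0.214, H_out = 6.877 kJ/mol
Linear interpolation between T = 341.3 (H_out = 6.877) and T = 343.5 (H_out = 7.861) on hF = 7.045 gives T ≈ 341.7 K, at which ψ = 0.22.

T = 341.7 K, V/F = 0.22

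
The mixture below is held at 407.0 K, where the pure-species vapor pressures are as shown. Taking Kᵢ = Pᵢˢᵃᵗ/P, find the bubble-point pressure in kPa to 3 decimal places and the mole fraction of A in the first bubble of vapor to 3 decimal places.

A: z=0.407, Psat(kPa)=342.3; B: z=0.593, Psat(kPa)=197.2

At the bubble point ψ → 0, so ΣzᵢKᵢ = 1 with Kᵢ = Pᵢˢᵃᵗ/P ⇒ P = ΣzᵢPᵢˢᵃᵗ.
P = 0.407·342.3 + 0.593·197.2 = 256.256 kPa
yᵢ = zᵢPᵢˢᵃᵗ/P ⇒ y_A = 0.407·342.3/256.256 = 0.544

Pbub = 256.256 kPa, y_A = 0.544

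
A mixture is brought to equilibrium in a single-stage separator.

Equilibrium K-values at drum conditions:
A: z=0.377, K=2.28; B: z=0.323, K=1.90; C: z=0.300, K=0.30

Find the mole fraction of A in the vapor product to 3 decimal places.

y_A = 0.446

Rachford–Rice: g(β) = Σ zᵢ(Kᵢ−1)/(1+β(Kᵢ−1)) = 0.
Feasibility: ΣzᵢKᵢ = 1.563, Σzᵢ/Kᵢ = 1.335 — both > 1, two phases present.
Newton–Raphson from β = 0.5:
  β = 0.500: g = 0.1716, g' = -0.702 → β = 0.745
  β = 0.745: g = -0.0174, g' = -0.897 → β = 0.725
Converged at β = 0.725.
Compositions from xᵢ = zᵢ/(1+β(Kᵢ−1)), yᵢ = Kᵢxᵢ:
  A: x = 0.196, y = 0.446
  B: x = 0.195, y = 0.371
  C: x = 0.609, y = 0.183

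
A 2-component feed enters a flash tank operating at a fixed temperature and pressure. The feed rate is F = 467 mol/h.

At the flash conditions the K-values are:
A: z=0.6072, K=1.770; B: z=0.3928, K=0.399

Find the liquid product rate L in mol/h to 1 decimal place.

L = 233.4 mol/h

Material balance + equilibrium reduce to Σ zᵢ(Kᵢ−1)/(1+V/F(Kᵢ−1)) = 0.
Check two-phase: ΣzᵢKᵢ = 1.2315 > 1 and Σzᵢ/Kᵢ = 1.3275 > 1, so g(0) = 0.2315 > 0 and g(1) = -0.3275 < 0.
Iterate (Newton) starting at V/F = 0.58:
  V/F = 0.5800: g = -0.03920, g' = -0.5064 → V/F = 0.5026
  V/F = 0.5026: g = -0.00115, g' = -0.4784 → V/F = 0.5002
Converged at V/F = 0.5002.
Then V = V/F·F = 0.5002·467 = 233.6 mol/h and L = F − V = 233.4 mol/h.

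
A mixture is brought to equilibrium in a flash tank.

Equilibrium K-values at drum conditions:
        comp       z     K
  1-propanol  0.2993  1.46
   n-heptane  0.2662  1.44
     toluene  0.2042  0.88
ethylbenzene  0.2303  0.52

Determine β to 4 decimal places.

Material balance + equilibrium reduce to Σ zᵢ(Kᵢ−1)/(1+β(Kᵢ−1)) = 0.
g(0) = ΣzᵢKᵢ − 1 = 0.1198 and g(1) = 1 − Σzᵢ/Kᵢ = -0.0648, so a root lies in (0, 1).
Newton iteration, β⁰ = 0.6:
  β = 0.6000: g = 0.01890, g' = -0.1792 → β = 0.7054
  β = 0.7054: g = -0.00058, g' = -0.1909 → β = 0.7024
Converged at β = 0.7024.

β = 0.7024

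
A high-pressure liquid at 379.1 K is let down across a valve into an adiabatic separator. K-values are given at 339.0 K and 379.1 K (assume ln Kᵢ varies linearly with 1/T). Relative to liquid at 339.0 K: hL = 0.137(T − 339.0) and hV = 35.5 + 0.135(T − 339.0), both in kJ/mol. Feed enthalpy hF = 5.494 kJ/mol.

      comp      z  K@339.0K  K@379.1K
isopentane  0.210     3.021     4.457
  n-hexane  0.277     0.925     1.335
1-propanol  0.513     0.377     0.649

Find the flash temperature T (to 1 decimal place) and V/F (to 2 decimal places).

Adiabatic flash: solve Rachford–Rice at each trial T, then check hF = ψ·hV(T) + (1−ψ)·hL(T).
  T = 339.0 K: K = (3.021, 0.925, 0.377), RR gives ψ = 0.090, H_out = 3.178 kJ/mol
  T = 379.1 K: K = (4.457, 1.335, 0.649), RR gives ψ = 0.850, H_out = 35.592 kJ/mol
  T = 359.1 K: K = (3.711, 1.123, 0.503), RR gives ψ = 0.377, H_out = 16.127 kJ/mol
  T = 349.1 K: K = (3.360, 1.023, 0.437), RR gives ψ = 0.224, H_out = 9.342 kJ/mol
  T = 344.1 K: K = (3.190, 0.974, 0.407), RR gives ψ = 0.156, H_out = 6.244 kJ/mol
  T = 341.6 K: K = (3.107, 0.950, 0.392), RR gives ψ = 0.123, H_out = 4.733 kJ/mol
  T = 342.9 K: K = (3.150, 0.962, 0.400), RR gives ψ = 0.140, H_out = 5.516 kJ/mol
Linear interpolation between T = 341.6 (H_out = 4.733) and T = 342.9 (H_out = 5.516) on hF = 5.494 gives T ≈ 342.9 K, at which ψ = 0.14.

T = 342.9 K, V/F = 0.14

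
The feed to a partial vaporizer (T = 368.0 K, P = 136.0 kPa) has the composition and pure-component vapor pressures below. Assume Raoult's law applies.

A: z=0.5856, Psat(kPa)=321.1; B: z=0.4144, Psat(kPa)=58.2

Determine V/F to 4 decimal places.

Raoult's law: Kᵢ = Pᵢˢᵃᵗ/P = Pᵢˢᵃᵗ/136.0.
  K_A = 321.1/136.0 = 2.361029, K_B = 58.2/136.0 = 0.427941
Newton iteration, V/F⁰ = 0.33:
  V/F = 0.3300: g = 0.25777, g' = -0.7226 → V/F = 0.6867
  V/F = 0.6867: g = 0.02153, g' = -0.6577 → V/F = 0.7194
  V/F = 0.7194: g = -0.00017, g' = -0.6686 → V/F = 0.7192
Converged at V/F = 0.7192.

V/F = 0.7192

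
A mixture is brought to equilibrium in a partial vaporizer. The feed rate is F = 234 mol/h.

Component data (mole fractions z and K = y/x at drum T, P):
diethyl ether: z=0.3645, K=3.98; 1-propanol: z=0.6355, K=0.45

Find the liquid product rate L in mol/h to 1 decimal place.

L = 128.8 mol/h

Material balance + equilibrium reduce to Σ zᵢ(Kᵢ−1)/(1+β(Kᵢ−1)) = 0.
g(0) = ΣzᵢKᵢ − 1 = 0.7367 and g(1) = 1 − Σzᵢ/Kᵢ = -0.5038, so a root lies in (0, 1).
Binary case is linear: z₁(K₁−1)(1+β(K₂−1)) + z₂(K₂−1)(1+β(K₁−1)) = 0
⇒ β = [z₁(K₁−1)+z₂(K₂−1)] / [−(K₁−1)(K₂−1)] = 0.73668/1.63900 = 0.4495
Then V = β·F = 0.4495·234 = 105.2 mol/h and L = F − V = 128.8 mol/h.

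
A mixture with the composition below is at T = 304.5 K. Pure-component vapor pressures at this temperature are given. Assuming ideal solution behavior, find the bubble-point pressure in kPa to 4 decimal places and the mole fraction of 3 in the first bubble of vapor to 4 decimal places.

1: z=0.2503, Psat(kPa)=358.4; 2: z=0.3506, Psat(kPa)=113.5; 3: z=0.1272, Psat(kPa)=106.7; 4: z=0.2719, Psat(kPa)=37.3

Pbub = 153.2147 kPa, y_3 = 0.0886

At the bubble point ψ → 0, so ΣzᵢKᵢ = 1 with Kᵢ = Pᵢˢᵃᵗ/P ⇒ P = ΣzᵢPᵢˢᵃᵗ.
P = 0.2503·358.4 + 0.3506·113.5 + 0.1272·106.7 + 0.2719·37.3 = 153.2147 kPa
yᵢ = zᵢPᵢˢᵃᵗ/P ⇒ y_3 = 0.1272·106.7/153.2147 = 0.0886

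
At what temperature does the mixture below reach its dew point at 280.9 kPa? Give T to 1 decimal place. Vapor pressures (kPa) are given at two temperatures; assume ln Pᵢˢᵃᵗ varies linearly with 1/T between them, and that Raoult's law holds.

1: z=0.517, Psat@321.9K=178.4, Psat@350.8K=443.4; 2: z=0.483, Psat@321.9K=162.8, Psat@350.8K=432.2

Dew-point temperature: Σzᵢ·P/Pᵢˢᵃᵗ(T) = 1. Interpolate ln Pᵢˢᵃᵗ = aᵢ + bᵢ/T.
  T = 321.9 K: ΣzᵢP/Pᵢˢᵃᵗ = 1.6474
  T = 350.8 K: ΣzᵢP/Pᵢˢᵃᵗ = 0.6414
  T = 336.4 K: ΣzᵢP/Pᵢˢᵃᵗ = 1.0056
  T = 343.6 K: ΣzᵢP/Pᵢˢᵃᵗ = 0.7993
  T = 340.0 K: ΣzᵢP/Pᵢˢᵃᵗ = 0.8954
  T = 338.2 K: ΣzᵢP/Pᵢˢᵃᵗ = 0.9486
Interpolating between 336.4 K and 338.2 K gives T ≈ 336.6 K.

T = 336.6 K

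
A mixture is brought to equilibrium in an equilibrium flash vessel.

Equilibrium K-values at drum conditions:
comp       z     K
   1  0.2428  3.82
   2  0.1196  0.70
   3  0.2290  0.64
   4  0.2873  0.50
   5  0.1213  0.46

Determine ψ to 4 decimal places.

Material balance + equilibrium reduce to Σ zᵢ(Kᵢ−1)/(1+ψ(Kᵢ−1)) = 0.
Check two-phase: ΣzᵢKᵢ = 1.3572 > 1 and Σzᵢ/Kᵢ = 1.4305 > 1, so g(0) = 0.3572 > 0 and g(1) = -0.4305 < 0.
Iterate (Newton) starting at ψ = 0.5:
  ψ = 0.5000: g = -0.13990, g' = -0.5855 → ψ = 0.2611
  ψ = 0.2611: g = 0.02297, g' = -0.8323 → ψ = 0.2887
  ψ = 0.2887: g = 0.00068, g' = -0.7843 → ψ = 0.2895
Converged at ψ = 0.2895.

ψ = 0.2895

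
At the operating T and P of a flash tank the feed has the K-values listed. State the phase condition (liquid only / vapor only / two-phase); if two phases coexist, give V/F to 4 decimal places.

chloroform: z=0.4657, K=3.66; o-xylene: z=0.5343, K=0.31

ΣzᵢKᵢ = 1.8701; Σzᵢ/Kᵢ = 1.8508.
Both exceed 1, so a two-phase solution exists.
Rachford–Rice: g(ψ) = Σ zᵢ(Kᵢ−1)/(1+ψ(Kᵢ−1)) = 0.
Newton–Raphson from ψ = 0.57:
  ψ = 0.5700: g = -0.11534, g' = -1.2115 → ψ = 0.4748
  ψ = 0.4748: g = -0.00088, g' = -1.2061 → ψ = 0.4741
Converged at ψ = 0.4741.

two-phase, V/F = 0.4741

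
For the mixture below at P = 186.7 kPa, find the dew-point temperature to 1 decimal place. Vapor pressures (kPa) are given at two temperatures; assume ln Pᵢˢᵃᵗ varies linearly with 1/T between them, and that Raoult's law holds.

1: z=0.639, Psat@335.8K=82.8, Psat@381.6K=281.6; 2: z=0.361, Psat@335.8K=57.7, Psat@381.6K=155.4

Dew-point temperature: Σzᵢ·P/Pᵢˢᵃᵗ(T) = 1. Interpolate ln Pᵢˢᵃᵗ = aᵢ + bᵢ/T.
  T = 335.8 K: ΣzᵢP/Pᵢˢᵃᵗ = 2.6089
  T = 381.6 K: ΣzᵢP/Pᵢˢᵃᵗ = 0.8574
  T = 358.7 K: ΣzᵢP/Pᵢˢᵃᵗ = 1.4410
  T = 370.1 K: ΣzᵢP/Pᵢˢᵃᵗ = 1.1034
  T = 375.9 K: ΣzᵢP/Pᵢˢᵃᵗ = 0.9696
  T = 373.0 K: ΣzᵢP/Pᵢˢᵃᵗ = 1.0338
Interpolating between 373.0 K and 375.9 K gives T ≈ 374.5 K.

T = 374.5 K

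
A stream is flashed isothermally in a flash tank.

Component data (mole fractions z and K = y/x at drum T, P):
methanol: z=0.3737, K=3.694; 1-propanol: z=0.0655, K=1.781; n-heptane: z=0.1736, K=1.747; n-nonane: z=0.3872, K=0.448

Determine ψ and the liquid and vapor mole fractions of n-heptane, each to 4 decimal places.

ψ = 0.8685, x_n-heptane = 0.1053, y_n-heptane = 0.1839

Material balance + equilibrium reduce to Σ zᵢ(Kᵢ−1)/(1+ψ(Kᵢ−1)) = 0.
Feasibility: ΣzᵢKᵢ = 1.9738, Σzᵢ/Kᵢ = 1.1016 — both > 1, two phases present.
Newton–Raphson from ψ = 0.5:
  ψ = 0.5000: g = 0.26494, g' = -0.7895 → ψ = 0.8356
  ψ = 0.8356: g = 0.02374, g' = -0.7144 → ψ = 0.8688
  ψ = 0.8688: g = -0.00022, g' = -0.7285 → ψ = 0.8685
Converged at ψ = 0.8685.
Compositions from xᵢ = zᵢ/(1+ψ(Kᵢ−1)), yᵢ = Kᵢxᵢ:
  methanol: x = 0.1119, y = 0.4133
  1-propanol: x = 0.0390, y = 0.0695
  n-heptane: x = 0.1053, y = 0.1839
  n-nonane: x = 0.7438, y = 0.3332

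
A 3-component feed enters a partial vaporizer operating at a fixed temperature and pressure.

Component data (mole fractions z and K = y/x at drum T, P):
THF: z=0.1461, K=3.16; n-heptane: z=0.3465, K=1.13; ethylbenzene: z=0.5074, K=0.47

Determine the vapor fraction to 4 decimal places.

ψ = 0.1332

Material balance + equilibrium reduce to Σ zᵢ(Kᵢ−1)/(1+ψ(Kᵢ−1)) = 0.
Feasibility: ΣzᵢKᵢ = 1.0917, Σzᵢ/Kᵢ = 1.4324 — both > 1, two phases present.
Newton iteration, ψ⁰ = 0.5:
  ψ = 0.5000: g = -0.17187, g' = -0.4265 → ψ = 0.0971
  ψ = 0.0971: g = 0.02185, g' = -0.6299 → ψ = 0.1318
  ψ = 0.1318: g = 0.00083, g' = -0.5835 → ψ = 0.1332
Converged at ψ = 0.1332.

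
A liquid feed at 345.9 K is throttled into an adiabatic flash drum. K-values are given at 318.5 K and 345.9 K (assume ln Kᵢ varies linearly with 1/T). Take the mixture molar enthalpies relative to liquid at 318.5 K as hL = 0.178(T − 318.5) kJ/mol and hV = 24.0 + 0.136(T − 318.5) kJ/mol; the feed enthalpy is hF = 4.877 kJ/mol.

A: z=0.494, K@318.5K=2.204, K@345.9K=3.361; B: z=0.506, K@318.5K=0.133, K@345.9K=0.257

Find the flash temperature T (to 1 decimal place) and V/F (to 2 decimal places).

Adiabatic flash: solve Rachford–Rice at each trial T, then check hF = ψ·hV(T) + (1−ψ)·hL(T).
  T = 318.5 K: K = (2.204, 0.133), RR gives ψ = 0.150, H_out = 3.588 kJ/mol
  T = 345.9 K: K = (3.361, 0.257), RR gives ψ = 0.451, H_out = 15.172 kJ/mol
  T = 332.2 K: K = (2.745, 0.187), RR gives ψ = 0.318, H_out = 9.889 kJ/mol
  T = 325.4 K: K = (2.468, 0.159), RR gives ψ = 0.242, H_out = 6.975 kJ/mol
  T = 321.9 K: K = (2.332, 0.145), RR gives ψ = 0.198, H_out = 5.327 kJ/mol
  T = 320.2 K: K = (2.267, 0.139), RR gives ψ = 0.174, H_out = 4.477 kJ/mol
Linear interpolation between T = 320.2 (H_out = 4.477) and T = 321.9 (H_out = 5.327) on hF = 4.877 gives T ≈ 321.0 K, at which ψ = 0.19.

T = 321.0 K, V/F = 0.19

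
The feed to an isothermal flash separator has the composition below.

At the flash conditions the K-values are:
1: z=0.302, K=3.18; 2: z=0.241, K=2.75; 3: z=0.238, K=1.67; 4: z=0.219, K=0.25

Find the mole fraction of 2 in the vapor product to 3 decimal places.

y_2 = 0.260

Material balance + equilibrium reduce to Σ zᵢ(Kᵢ−1)/(1+V/F(Kᵢ−1)) = 0.
Check two-phase: ΣzᵢKᵢ = 2.075 > 1 and Σzᵢ/Kᵢ = 1.201 > 1, so g(0) = 1.075 > 0 and g(1) = -0.201 < 0.
Newton iteration, V/F⁰ = 0.5:
  V/F = 0.500: g = 0.3966, g' = -0.914 → V/F = 0.934
  V/F = 0.934: g = -0.0734, g' = -1.676 → V/F = 0.890
  V/F = 0.890: g = -0.0055, g' = -1.436 → V/F = 0.886
Converged at V/F = 0.886.
Compositions from xᵢ = zᵢ/(1+V/F(Kᵢ−1)), yᵢ = Kᵢxᵢ:
  1: x = 0.103, y = 0.328
  2: x = 0.094, y = 0.260
  3: x = 0.149, y = 0.249
  4: x = 0.653, y = 0.163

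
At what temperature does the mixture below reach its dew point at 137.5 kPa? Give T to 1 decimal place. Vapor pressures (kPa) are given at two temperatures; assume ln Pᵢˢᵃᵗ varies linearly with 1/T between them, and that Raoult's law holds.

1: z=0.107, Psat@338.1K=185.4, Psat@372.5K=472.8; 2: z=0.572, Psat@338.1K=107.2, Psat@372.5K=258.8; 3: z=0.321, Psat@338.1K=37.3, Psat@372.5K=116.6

Dew-point temperature: Σzᵢ·P/Pᵢˢᵃᵗ(T) = 1. Interpolate ln Pᵢˢᵃᵗ = aᵢ + bᵢ/T.
  T = 338.1 K: ΣzᵢP/Pᵢˢᵃᵗ = 1.9963
  T = 372.5 K: ΣzᵢP/Pᵢˢᵃᵗ = 0.7136
  T = 355.3 K: ΣzᵢP/Pᵢˢᵃᵗ = 1.1619
  T = 363.9 K: ΣzᵢP/Pᵢˢᵃᵗ = 0.9049
  T = 359.6 K: ΣzᵢP/Pᵢˢᵃᵗ = 1.0237
  T = 361.8 K: ΣzᵢP/Pᵢˢᵃᵗ = 0.9607
Interpolating between 359.6 K and 361.8 K gives T ≈ 360.4 K.

T = 360.4 K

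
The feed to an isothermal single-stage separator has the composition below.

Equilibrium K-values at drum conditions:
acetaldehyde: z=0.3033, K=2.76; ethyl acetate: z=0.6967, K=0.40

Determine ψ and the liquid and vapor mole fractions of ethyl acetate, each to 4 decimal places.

ψ = 0.1096, x_ethyl acetate = 0.7458, y_ethyl acetate = 0.2983

Rachford–Rice: g(ψ) = Σ zᵢ(Kᵢ−1)/(1+ψ(Kᵢ−1)) = 0.
Check two-phase: ΣzᵢKᵢ = 1.1158 > 1 and Σzᵢ/Kᵢ = 1.8516 > 1, so g(0) = 0.1158 > 0 and g(1) = -0.8516 < 0.
Binary case is linear: z₁(K₁−1)(1+ψ(K₂−1)) + z₂(K₂−1)(1+ψ(K₁−1)) = 0
⇒ ψ = [z₁(K₁−1)+z₂(K₂−1)] / [−(K₁−1)(K₂−1)] = 0.11579/1.05600 = 0.1096
Compositions from xᵢ = zᵢ/(1+ψ(Kᵢ−1)), yᵢ = Kᵢxᵢ:
  acetaldehyde: x = 0.2542, y = 0.7017
  ethyl acetate: x = 0.7458, y = 0.2983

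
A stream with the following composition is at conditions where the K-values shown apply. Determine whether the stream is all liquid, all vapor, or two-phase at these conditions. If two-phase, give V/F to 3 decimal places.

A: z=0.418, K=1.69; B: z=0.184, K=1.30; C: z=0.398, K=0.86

ΣzᵢKᵢ = 1.288; Σzᵢ/Kᵢ = 0.852.
Since Σzᵢ/Kᵢ < 1 the mixture is above its dew point — single vapor phase.

all vapor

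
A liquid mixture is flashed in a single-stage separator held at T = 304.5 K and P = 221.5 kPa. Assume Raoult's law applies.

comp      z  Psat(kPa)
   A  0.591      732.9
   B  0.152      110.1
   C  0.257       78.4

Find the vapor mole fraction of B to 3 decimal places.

y_B = 0.127

Raoult's law: Kᵢ = Pᵢˢᵃᵗ/P = Pᵢˢᵃᵗ/221.5.
  K_A = 732.9/221.5 = 3.30880, K_B = 110.1/221.5 = 0.49707, K_C = 78.4/221.5 = 0.35395
Rachford–Rice: g(β) = Σ zᵢ(Kᵢ−1)/(1+β(Kᵢ−1)) = 0.
Feasibility: ΣzᵢKᵢ = 2.122, Σzᵢ/Kᵢ = 1.210 — both > 1, two phases present.
Newton iteration, β⁰ = 0.66:
  β = 0.660: g = 0.1368, g' = -0.907 → β = 0.811
  β = 0.811: g = -0.0027, g' = -0.965 → β = 0.808
Converged at β = 0.808.
Compositions from xᵢ = zᵢ/(1+β(Kᵢ−1)), yᵢ = Kᵢxᵢ:
  A: x = 0.206, y = 0.682
  B: x = 0.256, y = 0.127
  C: x = 0.538, y = 0.190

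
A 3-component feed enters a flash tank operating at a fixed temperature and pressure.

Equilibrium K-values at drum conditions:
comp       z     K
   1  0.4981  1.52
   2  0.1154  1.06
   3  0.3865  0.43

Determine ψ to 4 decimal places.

Material balance + equilibrium reduce to Σ zᵢ(Kᵢ−1)/(1+ψ(Kᵢ−1)) = 0.
Feasibility: ΣzᵢKᵢ = 1.0456, Σzᵢ/Kᵢ = 1.3354 — both > 1, two phases present.
Newton–Raphson from ψ = 0.39:
  ψ = 0.3900: g = -0.06117, g' = -0.3011 → ψ = 0.1869
  ψ = 0.1869: g = -0.00364, g' = -0.2696 → ψ = 0.1733
Converged at ψ = 0.1733.

ψ = 0.1733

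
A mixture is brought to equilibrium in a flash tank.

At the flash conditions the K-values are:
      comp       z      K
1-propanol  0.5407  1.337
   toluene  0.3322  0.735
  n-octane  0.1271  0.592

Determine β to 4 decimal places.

Newton–Raphson from β = 0.55:
  β = 0.5500: g = -0.01619, g' = -0.1108 → β = 0.4039
  β = 0.4039: g = -0.00029, g' = -0.1072 → β = 0.4012
Converged at β = 0.4012.

β = 0.4012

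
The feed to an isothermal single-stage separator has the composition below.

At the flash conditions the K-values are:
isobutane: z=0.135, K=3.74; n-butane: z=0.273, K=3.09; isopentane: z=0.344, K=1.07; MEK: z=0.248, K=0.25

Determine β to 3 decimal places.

β = 0.689

Material balance + equilibrium reduce to Σ zᵢ(Kᵢ−1)/(1+β(Kᵢ−1)) = 0.
g(0) = ΣzᵢKᵢ − 1 = 0.779 and g(1) = 1 − Σzᵢ/Kᵢ = -0.438, so a root lies in (0, 1).
Newton iteration, β⁰ = 0.56:
  β = 0.560: g = 0.1113, g' = -0.827 → β = 0.695
  β = 0.695: g = -0.0052, g' = -0.928 → β = 0.689
Converged at β = 0.689.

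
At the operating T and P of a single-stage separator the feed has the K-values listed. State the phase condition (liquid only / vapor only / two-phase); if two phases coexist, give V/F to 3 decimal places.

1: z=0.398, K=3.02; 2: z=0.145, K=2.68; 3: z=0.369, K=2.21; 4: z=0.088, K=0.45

vapor only

ΣzᵢKᵢ = 2.446; Σzᵢ/Kᵢ = 0.548.
Since Σzᵢ/Kᵢ < 1 the mixture is above its dew point — single vapor phase.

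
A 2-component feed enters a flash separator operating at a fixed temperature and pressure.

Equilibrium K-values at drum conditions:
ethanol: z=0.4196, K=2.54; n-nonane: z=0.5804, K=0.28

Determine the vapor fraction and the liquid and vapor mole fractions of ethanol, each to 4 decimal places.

ψ = 0.2059, x_ethanol = 0.3186, y_ethanol = 0.8092

Binary case is linear: z₁(K₁−1)(1+ψ(K₂−1)) + z₂(K₂−1)(1+ψ(K₁−1)) = 0
⇒ ψ = [z₁(K₁−1)+z₂(K₂−1)] / [−(K₁−1)(K₂−1)] = 0.22830/1.10880 = 0.2059
Compositions from xᵢ = zᵢ/(1+ψ(Kᵢ−1)), yᵢ = Kᵢxᵢ:
  ethanol: x = 0.3186, y = 0.8092
  n-nonane: x = 0.6814, y = 0.1908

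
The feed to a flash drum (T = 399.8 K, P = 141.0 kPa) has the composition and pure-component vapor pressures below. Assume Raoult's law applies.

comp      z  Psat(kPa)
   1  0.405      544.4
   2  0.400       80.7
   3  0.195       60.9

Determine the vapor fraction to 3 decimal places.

Raoult's law: Kᵢ = Pᵢˢᵃᵗ/P = Pᵢˢᵃᵗ/141.0.
  K_1 = 544.4/141.0 = 3.86099, K_2 = 80.7/141.0 = 0.57234, K_3 = 60.9/141.0 = 0.43191
Material balance + equilibrium reduce to Σ zᵢ(Kᵢ−1)/(1+ψ(Kᵢ−1)) = 0.
g(0) = ΣzᵢKᵢ − 1 = 0.877 and g(1) = 1 − Σzᵢ/Kᵢ = -0.255, so a root lies in (0, 1).
Newton iteration, ψ⁰ = 0.5:
  ψ = 0.500: g = 0.1044, g' = -0.802 → ψ = 0.630
  ψ = 0.630: g = 0.0067, g' = -0.712 → ψ = 0.640
Converged at ψ = 0.640.

ψ = 0.640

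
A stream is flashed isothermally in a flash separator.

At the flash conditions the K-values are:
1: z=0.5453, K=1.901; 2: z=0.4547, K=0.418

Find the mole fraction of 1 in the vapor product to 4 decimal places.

y_1 = 0.7460

Material balance + equilibrium reduce to Σ zᵢ(Kᵢ−1)/(1+V/F(Kᵢ−1)) = 0.
Feasibility: ΣzᵢKᵢ = 1.2267, Σzᵢ/Kᵢ = 1.3746 — both > 1, two phases present.
Binary case is linear: z₁(K₁−1)(1+V/F(K₂−1)) + z₂(K₂−1)(1+V/F(K₁−1)) = 0
⇒ V/F = [z₁(K₁−1)+z₂(K₂−1)] / [−(K₁−1)(K₂−1)] = 0.22668/0.52438 = 0.4323
Compositions from xᵢ = zᵢ/(1+V/F(Kᵢ−1)), yᵢ = Kᵢxᵢ:
  1: x = 0.3924, y = 0.7460
  2: x = 0.6076, y = 0.2540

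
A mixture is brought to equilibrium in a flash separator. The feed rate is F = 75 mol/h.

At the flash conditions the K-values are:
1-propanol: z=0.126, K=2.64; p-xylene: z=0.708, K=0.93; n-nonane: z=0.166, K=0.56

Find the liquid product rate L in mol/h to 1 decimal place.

L = 51.1 mol/h

Let ψ = V/F and solve Σ zᵢ(Kᵢ−1)/(1+ψ(Kᵢ−1)) = 0.
Check two-phase: ΣzᵢKᵢ = 1.084 > 1 and Σzᵢ/Kᵢ = 1.105 > 1, so g(0) = 0.084 > 0 and g(1) = -0.105 < 0.
Iterate (Newton) starting at ψ = 0.5:
  ψ = 0.500: g = -0.0315, g' = -0.159 → ψ = 0.302
  ψ = 0.302: g = 0.0033, g' = -0.198 → ψ = 0.319
Converged at ψ = 0.319.
Then V = ψ·F = 0.3190·75 = 23.9 mol/h and L = F − V = 51.1 mol/h.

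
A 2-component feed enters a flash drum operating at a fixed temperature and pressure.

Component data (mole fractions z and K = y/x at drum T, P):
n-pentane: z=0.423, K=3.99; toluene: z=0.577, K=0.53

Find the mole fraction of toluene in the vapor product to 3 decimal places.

y_toluene = 0.458

Let ψ = V/F and solve Σ zᵢ(Kᵢ−1)/(1+ψ(Kᵢ−1)) = 0.
Check two-phase: ΣzᵢKᵢ = 1.994 > 1 and Σzᵢ/Kᵢ = 1.195 > 1, so g(0) = 0.994 > 0 and g(1) = -0.195 < 0.
Iterate (Newton) starting at ψ = 0.5:
  ψ = 0.500: g = 0.1524, g' = -0.825 → ψ = 0.685
  ψ = 0.685: g = 0.0152, g' = -0.684 → ψ = 0.707
Converged at ψ = 0.707.
Compositions from xᵢ = zᵢ/(1+ψ(Kᵢ−1)), yᵢ = Kᵢxᵢ:
  n-pentane: x = 0.136, y = 0.542
  toluene: x = 0.864, y = 0.458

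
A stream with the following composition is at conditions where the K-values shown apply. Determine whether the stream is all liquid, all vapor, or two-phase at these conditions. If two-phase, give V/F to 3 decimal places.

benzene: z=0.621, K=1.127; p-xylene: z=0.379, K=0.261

ΣzᵢKᵢ = 0.799; Σzᵢ/Kᵢ = 2.003.
Since ΣzᵢKᵢ < 1 the mixture is below its bubble point — single liquid phase.

all liquid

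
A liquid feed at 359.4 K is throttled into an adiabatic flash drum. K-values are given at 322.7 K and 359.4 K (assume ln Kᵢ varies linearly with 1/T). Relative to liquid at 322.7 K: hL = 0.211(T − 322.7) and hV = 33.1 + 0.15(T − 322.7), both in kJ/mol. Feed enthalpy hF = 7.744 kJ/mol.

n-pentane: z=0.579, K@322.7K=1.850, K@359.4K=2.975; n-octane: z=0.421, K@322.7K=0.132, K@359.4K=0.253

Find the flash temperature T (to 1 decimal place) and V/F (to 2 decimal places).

T = 325.5 K, V/F = 0.22

Adiabatic flash: solve Rachford–Rice at each trial T, then check hF = ψ·hV(T) + (1−ψ)·hL(T).
  T = 322.7 K: K = (1.850, 0.132), RR gives ψ = 0.172, H_out = 5.685 kJ/mol
  T = 359.4 K: K = (2.975, 0.253), RR gives ψ = 0.562, H_out = 25.086 kJ/mol
  T = 341.0 K: K = (2.375, 0.186), RR gives ψ = 0.405, H_out = 16.811 kJ/mol
  T = 331.9 K: K = (2.105, 0.157), RR gives ψ = 0.306, H_out = 11.902 kJ/mol
  T = 327.3 K: K = (1.975, 0.144), RR gives ψ = 0.245, H_out = 9.008 kJ/mol
  T = 325.0 K: K = (1.912, 0.138), RR gives ψ = 0.210, H_out = 7.410 kJ/mol
Linear interpolation between T = 325.0 (H_out = 7.410) and T = 327.3 (H_out = 9.008) on hF = 7.744 gives T ≈ 325.5 K, at which ψ = 0.22.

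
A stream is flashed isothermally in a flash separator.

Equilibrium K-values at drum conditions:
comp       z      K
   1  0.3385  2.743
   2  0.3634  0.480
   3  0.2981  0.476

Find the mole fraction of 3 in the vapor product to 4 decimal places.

y_3 = 0.1652

Rachford–Rice: g(ψ) = Σ zᵢ(Kᵢ−1)/(1+ψ(Kᵢ−1)) = 0.
Check two-phase: ΣzᵢKᵢ = 1.2448 > 1 and Σzᵢ/Kᵢ = 1.5067 > 1, so g(0) = 0.2448 > 0 and g(1) = -0.5067 < 0.
Newton iteration, ψ⁰ = 0.5:
  ψ = 0.5000: g = -0.15176, g' = -0.6233 → ψ = 0.2565
  ψ = 0.2565: g = 0.00919, g' = -0.7312 → ψ = 0.2691
  ψ = 0.2691: g = 0.00007, g' = -0.7203 → ψ = 0.2692
Converged at ψ = 0.2692.
Compositions from xᵢ = zᵢ/(1+ψ(Kᵢ−1)), yᵢ = Kᵢxᵢ:
  1: x = 0.2304, y = 0.6320
  2: x = 0.4225, y = 0.2028
  3: x = 0.3471, y = 0.1652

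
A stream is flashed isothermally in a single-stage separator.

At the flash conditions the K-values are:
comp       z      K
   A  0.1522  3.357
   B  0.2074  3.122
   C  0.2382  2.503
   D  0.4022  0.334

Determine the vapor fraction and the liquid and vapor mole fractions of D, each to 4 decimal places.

Rachford–Rice: g(ψ) = Σ zᵢ(Kᵢ−1)/(1+ψ(Kᵢ−1)) = 0.
Feasibility: ΣzᵢKᵢ = 1.8890, Σzᵢ/Kᵢ = 1.4111 — both > 1, two phases present.
Newton–Raphson from ψ = 0.68:
  ψ = 0.6800: g = 0.00545, g' = -1.0089 → ψ = 0.6854
Converged at ψ = 0.6854.
Compositions from xᵢ = zᵢ/(1+ψ(Kᵢ−1)), yᵢ = Kᵢxᵢ:
  A: x = 0.0582, y = 0.1954
  B: x = 0.0845, y = 0.2638
  C: x = 0.1173, y = 0.2937
  D: x = 0.7400, y = 0.2472

ψ = 0.6854, x_D = 0.7400, y_D = 0.2472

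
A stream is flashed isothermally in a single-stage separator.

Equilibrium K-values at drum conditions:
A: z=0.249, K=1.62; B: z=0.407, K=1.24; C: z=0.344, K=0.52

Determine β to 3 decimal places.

Let β = V/F and solve Σ zᵢ(Kᵢ−1)/(1+β(Kᵢ−1)) = 0.
Check two-phase: ΣzᵢKᵢ = 1.087 > 1 and Σzᵢ/Kᵢ = 1.143 > 1, so g(0) = 0.087 > 0 and g(1) = -0.143 < 0.
Newton iteration, β⁰ = 0.41:
  β = 0.410: g = 0.0064, g' = -0.203 → β = 0.442
Converged at β = 0.442.

β = 0.442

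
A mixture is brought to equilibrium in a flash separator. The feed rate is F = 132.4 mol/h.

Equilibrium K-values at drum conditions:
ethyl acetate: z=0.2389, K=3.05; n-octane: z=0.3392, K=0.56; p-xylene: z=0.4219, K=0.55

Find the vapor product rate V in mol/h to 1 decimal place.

Let ψ = V/F and solve Σ zᵢ(Kᵢ−1)/(1+ψ(Kᵢ−1)) = 0.
g(0) = ΣzᵢKᵢ − 1 = 0.1506 and g(1) = 1 − Σzᵢ/Kᵢ = -0.4511, so a root lies in (0, 1).
Iterate (Newton) starting at ψ = 0.5:
  ψ = 0.5000: g = -0.19447, g' = -0.4950 → ψ = 0.1071
  ψ = 0.1071: g = 0.04544, g' = -0.8416 → ψ = 0.1611
  ψ = 0.1611: g = 0.00280, g' = -0.7427 → ψ = 0.1649
Converged at ψ = 0.1649.
Then V = ψ·F = 0.1649·132.4 = 21.8 mol/h and L = F − V = 110.6 mol/h.

V = 21.8 mol/h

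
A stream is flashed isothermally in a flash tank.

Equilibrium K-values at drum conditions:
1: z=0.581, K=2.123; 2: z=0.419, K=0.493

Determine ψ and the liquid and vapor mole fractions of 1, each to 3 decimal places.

Material balance + equilibrium reduce to Σ zᵢ(Kᵢ−1)/(1+ψ(Kᵢ−1)) = 0.
Check two-phase: ΣzᵢKᵢ = 1.440 > 1 and Σzᵢ/Kᵢ = 1.124 > 1, so g(0) = 0.440 > 0 and g(1) = -0.124 < 0.
Newton iteration, ψ⁰ = 0.47:
  ψ = 0.470: g = 0.1482, g' = -0.500 → ψ = 0.767
  ψ = 0.767: g = 0.0031, g' = -0.500 → ψ = 0.773
Converged at ψ = 0.773.
Compositions from xᵢ = zᵢ/(1+ψ(Kᵢ−1)), yᵢ = Kᵢxᵢ:
  1: x = 0.311, y = 0.660
  2: x = 0.689, y = 0.340

ψ = 0.773, x_1 = 0.311, y_1 = 0.660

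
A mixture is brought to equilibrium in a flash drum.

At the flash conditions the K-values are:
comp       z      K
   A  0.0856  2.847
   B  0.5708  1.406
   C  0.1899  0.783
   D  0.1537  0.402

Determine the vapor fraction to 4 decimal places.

Let ψ = V/F and solve Σ zᵢ(Kᵢ−1)/(1+ψ(Kᵢ−1)) = 0.
g(0) = ΣzᵢKᵢ − 1 = 0.2567 and g(1) = 1 − Σzᵢ/Kᵢ = -0.0609, so a root lies in (0, 1).
Iterate (Newton) starting at ψ = 0.59:
  ψ = 0.5900: g = 0.07334, g' = -0.2711 → ψ = 0.8605
  ψ = 0.8605: g = -0.00722, g' = -0.3420 → ψ = 0.8394
  ψ = 0.8394: g = -0.00011, g' = -0.3322 → ψ = 0.8391
Converged at ψ = 0.8391.

ψ = 0.8391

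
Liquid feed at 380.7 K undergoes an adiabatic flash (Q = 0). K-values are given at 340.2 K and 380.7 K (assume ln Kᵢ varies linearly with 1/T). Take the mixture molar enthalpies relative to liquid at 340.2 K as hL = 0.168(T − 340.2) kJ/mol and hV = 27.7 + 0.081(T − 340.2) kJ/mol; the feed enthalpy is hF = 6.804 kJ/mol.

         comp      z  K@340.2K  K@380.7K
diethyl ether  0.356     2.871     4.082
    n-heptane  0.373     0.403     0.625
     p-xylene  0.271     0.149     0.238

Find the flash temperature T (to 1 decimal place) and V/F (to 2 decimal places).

T = 347.0 K, V/F = 0.21

Adiabatic flash: solve Rachford–Rice at each trial T, then check hF = ψ·hV(T) + (1−ψ)·hL(T).
  T = 340.2 K: K = (2.871, 0.403, 0.149), RR gives ψ = 0.160, H_out = 4.419 kJ/mol
  T = 380.7 K: K = (4.082, 0.625, 0.238), RR gives ψ = 0.428, H_out = 17.153 kJ/mol
  T = 360.4 K: K = (3.456, 0.508, 0.191), RR gives ψ = 0.299, H_out = 11.140 kJ/mol
  T = 350.3 K: K = (3.158, 0.454, 0.169), RR gives ψ = 0.232, H_out = 7.915 kJ/mol
  T = 345.2 K: K = (3.012, 0.428, 0.159), RR gives ψ = 0.196, H_out = 6.192 kJ/mol
  T = 347.8 K: K = (3.086, 0.441, 0.164), RR gives ψ = 0.215, H_out = 7.080 kJ/mol
  T = 346.5 K: K = (3.049, 0.434, 0.161), RR gives ψ = 0.206, H_out = 6.638 kJ/mol
Linear interpolation between T = 346.5 (H_out = 6.638) and T = 347.8 (H_out = 7.080) on hF = 6.804 gives T ≈ 347.0 K, at which ψ = 0.21.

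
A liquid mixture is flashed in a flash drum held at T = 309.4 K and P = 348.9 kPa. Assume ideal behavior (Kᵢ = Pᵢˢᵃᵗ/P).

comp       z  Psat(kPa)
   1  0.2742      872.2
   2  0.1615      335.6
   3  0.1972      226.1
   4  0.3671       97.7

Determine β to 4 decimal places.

β = 0.0926

Raoult's law: Kᵢ = Pᵢˢᵃᵗ/P = Pᵢˢᵃᵗ/348.9.
  K_1 = 872.2/348.9 = 2.499857, K_2 = 335.6/348.9 = 0.961880, K_3 = 226.1/348.9 = 0.648037, K_4 = 97.7/348.9 = 0.280023
Material balance + equilibrium reduce to Σ zᵢ(Kᵢ−1)/(1+β(Kᵢ−1)) = 0.
g(0) = ΣzᵢKᵢ − 1 = 0.0714 and g(1) = 1 − Σzᵢ/Kᵢ = -0.8929, so a root lies in (0, 1).
Newton–Raphson from β = 0.5:
  β = 0.5000: g = -0.26846, g' = -0.7022 → β = 0.1177
  β = 0.1177: g = -0.01781, g' = -0.6996 → β = 0.0922
  β = 0.0922: g = 0.00026, g' = -0.7207 → β = 0.0926
Converged at β = 0.0926.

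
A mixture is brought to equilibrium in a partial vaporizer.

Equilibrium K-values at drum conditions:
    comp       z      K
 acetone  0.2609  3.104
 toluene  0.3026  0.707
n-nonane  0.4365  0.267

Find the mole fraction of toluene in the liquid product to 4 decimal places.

Material balance + equilibrium reduce to Σ zᵢ(Kᵢ−1)/(1+β(Kᵢ−1)) = 0.
Check two-phase: ΣzᵢKᵢ = 1.1403 > 1 and Σzᵢ/Kᵢ = 2.1469 > 1, so g(0) = 0.1403 > 0 and g(1) = -1.1469 < 0.
Newton iteration, β⁰ = 0.5:
  β = 0.5000: g = -0.34143, g' = -0.8943 → β = 0.1182
  β = 0.1182: g = -0.00258, g' = -1.0497 → β = 0.1158
Converged at β = 0.1158.
Compositions from xᵢ = zᵢ/(1+β(Kᵢ−1)), yᵢ = Kᵢxᵢ:
  acetone: x = 0.2098, y = 0.6512
  toluene: x = 0.3132, y = 0.2215
  n-nonane: x = 0.4770, y = 0.1274

x_toluene = 0.3132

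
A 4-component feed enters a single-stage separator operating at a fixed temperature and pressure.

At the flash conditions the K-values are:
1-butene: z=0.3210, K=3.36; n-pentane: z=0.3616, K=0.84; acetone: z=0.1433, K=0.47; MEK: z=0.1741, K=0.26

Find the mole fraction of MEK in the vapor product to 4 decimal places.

Let β = V/F and solve Σ zᵢ(Kᵢ−1)/(1+β(Kᵢ−1)) = 0.
Feasibility: ΣzᵢKᵢ = 1.4949, Σzᵢ/Kᵢ = 1.5005 — both > 1, two phases present.
Iterate (Newton) starting at β = 0.5:
  β = 0.5000: g = -0.02321, g' = -0.7019 → β = 0.4669
  β = 0.4669: g = 0.00011, g' = -0.7091 → β = 0.4671
Converged at β = 0.4671.
Compositions from xᵢ = zᵢ/(1+β(Kᵢ−1)), yᵢ = Kᵢxᵢ:
  1-butene: x = 0.1527, y = 0.5130
  n-pentane: x = 0.3908, y = 0.3283
  acetone: x = 0.1904, y = 0.0895
  MEK: x = 0.2661, y = 0.0692

y_MEK = 0.0692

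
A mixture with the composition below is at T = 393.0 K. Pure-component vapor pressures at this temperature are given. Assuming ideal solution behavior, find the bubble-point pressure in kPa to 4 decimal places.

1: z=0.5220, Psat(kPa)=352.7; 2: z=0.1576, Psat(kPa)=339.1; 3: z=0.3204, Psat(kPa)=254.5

At the bubble point ψ → 0, so ΣzᵢKᵢ = 1 with Kᵢ = Pᵢˢᵃᵗ/P ⇒ P = ΣzᵢPᵢˢᵃᵗ.
P = 0.5220·352.7 + 0.1576·339.1 + 0.3204·254.5 = 319.0934 kPa

Pbub = 319.0934 kPa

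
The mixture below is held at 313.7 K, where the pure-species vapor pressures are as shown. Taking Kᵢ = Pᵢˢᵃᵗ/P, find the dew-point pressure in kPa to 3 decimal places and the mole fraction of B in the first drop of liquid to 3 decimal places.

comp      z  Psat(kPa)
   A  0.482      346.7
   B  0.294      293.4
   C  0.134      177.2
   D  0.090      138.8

Pdew = 263.371 kPa, x_B = 0.264

At the dew point ψ → 1, so Σzᵢ/Kᵢ = 1 with Kᵢ = Pᵢˢᵃᵗ/P ⇒ 1/P = Σzᵢ/Pᵢˢᵃᵗ.
1/P = 0.482/346.7 + 0.294/293.4 + 0.134/177.2 + 0.090/138.8 = 0.003797 ⇒ P = 263.371 kPa
xᵢ = zᵢP/Pᵢˢᵃᵗ ⇒ x_B = 0.294·263.371/293.4 = 0.264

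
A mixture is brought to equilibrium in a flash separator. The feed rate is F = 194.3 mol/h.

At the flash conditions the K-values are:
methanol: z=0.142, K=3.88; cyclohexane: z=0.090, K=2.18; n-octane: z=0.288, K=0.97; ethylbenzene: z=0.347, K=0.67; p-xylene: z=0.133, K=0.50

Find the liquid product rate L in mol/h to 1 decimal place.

L = 97.2 mol/h

Newton iteration, ψ⁰ = 0.67:
  ψ = 0.670: g = -0.0569, g' = -0.314 → ψ = 0.489
  ψ = 0.489: g = 0.0039, g' = -0.366 → ψ = 0.499
  ψ = 0.499: g = 0.0000, g' = -0.361 → ψ = 0.500
Converged at ψ = 0.500.
Then V = ψ·F = 0.4995·194.3 = 97.1 mol/h and L = F − V = 97.2 mol/h.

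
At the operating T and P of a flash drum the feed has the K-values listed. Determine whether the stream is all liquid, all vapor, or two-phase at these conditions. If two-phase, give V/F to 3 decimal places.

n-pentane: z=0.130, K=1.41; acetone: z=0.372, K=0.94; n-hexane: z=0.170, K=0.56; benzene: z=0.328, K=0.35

ΣzᵢKᵢ = 0.743; Σzᵢ/Kᵢ = 1.729.
Since ΣzᵢKᵢ < 1 the mixture is below its bubble point — single liquid phase.

all liquid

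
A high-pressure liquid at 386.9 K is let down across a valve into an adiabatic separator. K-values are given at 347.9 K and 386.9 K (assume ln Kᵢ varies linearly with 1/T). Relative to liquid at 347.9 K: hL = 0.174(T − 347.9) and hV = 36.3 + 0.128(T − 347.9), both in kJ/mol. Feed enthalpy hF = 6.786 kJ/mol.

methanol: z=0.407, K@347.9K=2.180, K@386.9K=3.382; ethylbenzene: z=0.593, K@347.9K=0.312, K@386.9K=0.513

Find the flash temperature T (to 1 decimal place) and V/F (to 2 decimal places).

T = 353.0 K, V/F = 0.16

Adiabatic flash: solve Rachford–Rice at each trial T, then check hF = ψ·hV(T) + (1−ψ)·hL(T).
  T = 347.9 K: K = (2.180, 0.312), RR gives ψ = 0.089, H_out = 3.232 kJ/mol
  T = 386.9 K: K = (3.382, 0.513), RR gives ψ = 0.587, H_out = 27.033 kJ/mol
  T = 367.4 K: K = (2.747, 0.405), RR gives ψ = 0.345, H_out = 15.609 kJ/mol
  T = 357.6 K: K = (2.453, 0.357), RR gives ψ = 0.225, H_out = 9.743 kJ/mol
  T = 352.8 K: K = (2.316, 0.334), RR gives ψ = 0.161, H_out = 6.647 kJ/mol
  T = 355.2 K: K = (2.384, 0.345), RR gives ψ = 0.193, H_out = 8.220 kJ/mol
Linear interpolation between T = 352.8 (H_out = 6.647) and T = 355.2 (H_out = 8.220) on hF = 6.786 gives T ≈ 353.0 K, at which ψ = 0.16.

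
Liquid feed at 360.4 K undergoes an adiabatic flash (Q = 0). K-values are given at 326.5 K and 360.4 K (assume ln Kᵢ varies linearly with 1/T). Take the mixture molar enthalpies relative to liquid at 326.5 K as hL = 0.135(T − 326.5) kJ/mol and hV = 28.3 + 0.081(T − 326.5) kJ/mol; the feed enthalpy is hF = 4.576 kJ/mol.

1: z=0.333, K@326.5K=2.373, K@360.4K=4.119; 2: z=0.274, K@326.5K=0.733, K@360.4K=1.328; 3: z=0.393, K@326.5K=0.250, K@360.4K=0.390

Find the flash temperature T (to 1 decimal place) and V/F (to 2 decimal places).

T = 328.5 K, V/F = 0.15

Adiabatic flash: solve Rachford–Rice at each trial T, then check hF = ψ·hV(T) + (1−ψ)·hL(T).
  T = 326.5 K: K = (2.373, 0.733, 0.250), RR gives ψ = 0.111, H_out = 3.135 kJ/mol
  T = 360.4 K: K = (4.119, 1.328, 0.390), RR gives ψ = 0.676, H_out = 22.461 kJ/mol
  T = 343.4 K: K = (3.167, 1.000, 0.315), RR gives ψ = 0.420, H_out = 13.794 kJ/mol
  T = 334.9 K: K = (2.749, 0.859, 0.281), RR gives ψ = 0.276, H_out = 8.831 kJ/mol
  T = 330.7 K: K = (2.556, 0.794, 0.265), RR gives ψ = 0.198, H_out = 6.112 kJ/mol
  T = 328.6 K: K = (2.464, 0.763, 0.258), RR gives ψ = 0.155, H_out = 4.661 kJ/mol
Linear interpolation between T = 326.5 (H_out = 3.135) and T = 328.6 (H_out = 4.661) on hF = 4.576 gives T ≈ 328.5 K, at which ψ = 0.15.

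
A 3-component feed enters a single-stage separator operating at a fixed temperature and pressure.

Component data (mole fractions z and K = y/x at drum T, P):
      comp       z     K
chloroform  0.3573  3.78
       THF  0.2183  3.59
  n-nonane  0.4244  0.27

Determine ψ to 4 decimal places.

Material balance + equilibrium reduce to Σ zᵢ(Kᵢ−1)/(1+ψ(Kᵢ−1)) = 0.
Check two-phase: ΣzᵢKᵢ = 2.2489 > 1 and Σzᵢ/Kᵢ = 1.7272 > 1, so g(0) = 1.2489 > 0 and g(1) = -0.7272 < 0.
Iterate (Newton) starting at ψ = 0.5:
  ψ = 0.5000: g = 0.17407, g' = -1.3223 → ψ = 0.6316
  ψ = 0.6316: g = 0.00002, g' = -1.3531 → ψ = 0.6317
Converged at ψ = 0.6317.

ψ = 0.6317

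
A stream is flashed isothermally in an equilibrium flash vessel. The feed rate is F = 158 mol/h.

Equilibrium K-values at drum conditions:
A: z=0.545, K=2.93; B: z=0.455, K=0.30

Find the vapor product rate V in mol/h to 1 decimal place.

Binary case is linear: z₁(K₁−1)(1+ψ(K₂−1)) + z₂(K₂−1)(1+ψ(K₁−1)) = 0
⇒ ψ = [z₁(K₁−1)+z₂(K₂−1)] / [−(K₁−1)(K₂−1)] = 0.7334/1.3510 = 0.543
Then V = ψ·F = 0.5428·158 = 85.8 mol/h and L = F − V = 72.2 mol/h.

V = 85.8 mol/h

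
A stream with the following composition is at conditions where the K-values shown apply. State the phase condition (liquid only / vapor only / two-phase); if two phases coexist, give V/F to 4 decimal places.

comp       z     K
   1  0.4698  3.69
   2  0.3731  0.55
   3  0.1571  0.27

two-phase, V/F = 0.6547

ΣzᵢKᵢ = 1.9812; Σzᵢ/Kᵢ = 1.3875.
Both exceed 1, so a two-phase solution exists.
Newton iteration, ψ⁰ = 0.4:
  ψ = 0.4000: g = 0.24202, g' = -1.0682 → ψ = 0.6266
  ψ = 0.6266: g = 0.02541, g' = -0.9023 → ψ = 0.6547
Converged at ψ = 0.6547.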